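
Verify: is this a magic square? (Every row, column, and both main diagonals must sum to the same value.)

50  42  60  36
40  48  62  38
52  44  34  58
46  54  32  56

Row 1: 50 + 42 + 60 + 36 = 188.
Row 2: 40 + 48 + 62 + 38 = 188.
Row 3: 52 + 44 + 34 + 58 = 188.
Row 4: 46 + 54 + 32 + 56 = 188.
Column 1: 50 + 40 + 52 + 46 = 188.
Column 2: 42 + 48 + 44 + 54 = 188.
Column 3: 60 + 62 + 34 + 32 = 188.
Column 4: 36 + 38 + 58 + 56 = 188.
Main diagonal: 50 + 48 + 34 + 56 = 188.
Anti-diagonal: 36 + 62 + 44 + 46 = 188.
All lines sum to 188.

Yes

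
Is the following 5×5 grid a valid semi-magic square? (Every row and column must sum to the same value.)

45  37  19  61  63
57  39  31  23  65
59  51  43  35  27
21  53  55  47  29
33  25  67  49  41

No — column 4 sums to 215 but column 5 sums to 225.

Row 1: 45 + 37 + 19 + 61 + 63 = 225.
Row 2: 57 + 39 + 31 + 23 + 65 = 215.
Row 3: 59 + 51 + 43 + 35 + 27 = 215.
Row 4: 21 + 53 + 55 + 47 + 29 = 205.
Row 5: 33 + 25 + 67 + 49 + 41 = 215.
Column 1: 45 + 57 + 59 + 21 + 33 = 215.
Column 2: 37 + 39 + 51 + 53 + 25 = 205.
Column 3: 19 + 31 + 43 + 55 + 67 = 215.
Column 4: 61 + 23 + 35 + 47 + 49 = 215.
Column 5: 63 + 65 + 27 + 29 + 41 = 225.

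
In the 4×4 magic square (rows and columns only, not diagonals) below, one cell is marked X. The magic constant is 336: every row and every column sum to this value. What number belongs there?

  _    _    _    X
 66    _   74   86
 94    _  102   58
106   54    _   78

114

The remaining cell in row 2 is (2,2) = 336 − 226 = 110.
Row 3 needs 336; the known cells sum to 254, so (3,2) = 82.
Row 4 must total 336; the given cells sum to 238, so (4,3) = 98.
The remaining cell in column 1 is (1,1) = 336 − 266 = 70.
From column 2, 336 − (110 + 82 + 54) gives (1,2) = 90.
Column 3 needs 336; the known cells sum to 274, so (1,3) = 62.
Column 4 needs 336; the known cells sum to 222, so (1,4) = 114.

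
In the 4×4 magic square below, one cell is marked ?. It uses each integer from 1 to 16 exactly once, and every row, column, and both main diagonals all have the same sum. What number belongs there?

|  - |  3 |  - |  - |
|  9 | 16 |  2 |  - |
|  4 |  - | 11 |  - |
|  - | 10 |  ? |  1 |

8

The entries are 1 through 16, which sum to 136, so each line sums to 136/4 = 34.
Using row 2: 9 + 16 + 2 + ? → (2,4) = 34 − 27 = 7.
Column 2 must total 34; the given cells sum to 29, so (3,2) = 5.
Main diagonal must total 34; the given cells sum to 28, so (1,1) = 6.
Row 3: 4 + 5 + 11 + ? = 34, so (3,4) = 14.
Column 1 needs 34; the known cells sum to 19, so (4,1) = 15.
Column 4: 7 + 14 + 1 + ? = 34, so (1,4) = 12.
Row 1 must total 34; the given cells sum to 21, so (1,3) = 13.
From row 4, 34 − (15 + 10 + 1) gives (4,3) = 8.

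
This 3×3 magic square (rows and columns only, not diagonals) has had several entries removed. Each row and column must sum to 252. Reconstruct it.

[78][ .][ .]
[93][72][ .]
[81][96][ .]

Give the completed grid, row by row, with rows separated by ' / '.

Row 2: 93 + 72 + ? = 252, so (2,3) = 87.
Row 3: 81 + 96 + ? = 252, so (3,3) = 75.
The remaining cell in column 2 is (1,2) = 252 − 168 = 84.
Column 3 needs 252; the known cells sum to 162, so (1,3) = 90.

78 84 90 / 93 72 87 / 81 96 75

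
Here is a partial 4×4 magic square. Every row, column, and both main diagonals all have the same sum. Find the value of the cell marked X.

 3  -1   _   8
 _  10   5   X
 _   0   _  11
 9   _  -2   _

1

Anti-diagonal is complete and sums to 22; that is the magic constant.
Using row 1: 3 + (-1) + 8 + ? → (1,3) = 22 − 10 = 12.
From column 2, 22 − (-1 + 10 + 0) gives (4,2) = 13.
From column 3, 22 − (12 + 5 + (-2)) gives (3,3) = 7.
Main diagonal needs 22; the known cells sum to 20, so (4,4) = 2.
Row 3 must total 22; the given cells sum to 18, so (3,1) = 4.
From column 1, 22 − (3 + 4 + 9) gives (2,1) = 6.
From column 4, 22 − (8 + 11 + 2) gives (2,4) = 1.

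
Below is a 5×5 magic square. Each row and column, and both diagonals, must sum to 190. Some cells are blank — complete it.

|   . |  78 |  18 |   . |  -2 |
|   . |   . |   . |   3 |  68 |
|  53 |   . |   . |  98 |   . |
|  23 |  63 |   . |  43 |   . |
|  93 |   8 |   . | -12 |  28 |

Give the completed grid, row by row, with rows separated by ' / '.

38 78 18 58 -2 / -17 48 88 3 68 / 53 -7 33 98 13 / 23 63 -22 43 83 / 93 8 73 -12 28

Row 5 needs 190; the known cells sum to 117, so (5,3) = 73.
From column 4, 190 − (3 + 98 + 43 + (-12)) gives (1,4) = 58.
Anti-diagonal must total 190; the given cells sum to 157, so (3,3) = 33.
The remaining cell in row 1 is (1,1) = 190 − 152 = 38.
Column 1: 38 + 53 + 23 + 93 + ? = 190, so (2,1) = -17.
Main diagonal: 38 + 33 + 43 + 28 + ? = 190, so (2,2) = 48.
Using row 2: -17 + 48 + 3 + 68 + ? → (2,3) = 190 − 102 = 88.
The remaining cell in column 2 is (3,2) = 190 − 197 = -7.
Column 3 needs 190; the known cells sum to 212, so (4,3) = -22.
Row 3 must total 190; the given cells sum to 177, so (3,5) = 13.
Using row 4: 23 + 63 + (-22) + 43 + ? → (4,5) = 190 − 107 = 83.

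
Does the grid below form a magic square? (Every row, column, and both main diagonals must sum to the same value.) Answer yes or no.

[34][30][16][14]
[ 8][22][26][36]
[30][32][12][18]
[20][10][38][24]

Row 1: 34 + 30 + 16 + 14 = 94.
Row 2: 8 + 22 + 26 + 36 = 92.
Row 3: 30 + 32 + 12 + 18 = 92.
Row 4: 20 + 10 + 38 + 24 = 92.
Column 1: 34 + 8 + 30 + 20 = 92.
Column 2: 30 + 22 + 32 + 10 = 94.
Column 3: 16 + 26 + 12 + 38 = 92.
Column 4: 14 + 36 + 18 + 24 = 92.
Main diagonal: 34 + 22 + 12 + 24 = 92.
Anti-diagonal: 14 + 26 + 32 + 20 = 92.

No — row 1 sums to 94 but row 2 sums to 92.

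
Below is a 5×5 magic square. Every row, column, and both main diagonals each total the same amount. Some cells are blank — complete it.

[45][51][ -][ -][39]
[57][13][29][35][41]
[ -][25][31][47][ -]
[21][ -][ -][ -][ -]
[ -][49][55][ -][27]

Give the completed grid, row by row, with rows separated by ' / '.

45 51 17 23 39 / 57 13 29 35 41 / 19 25 31 47 53 / 21 37 43 59 15 / 33 49 55 11 27

Row 2 is already complete: 57 + 13 + 29 + 35 + 41 = 175, so that is the magic constant.
Using column 2: 51 + 13 + 25 + 49 + ? → (4,2) = 175 − 138 = 37.
From main diagonal, 175 − (45 + 13 + 31 + 27) gives (4,4) = 59.
Anti-diagonal: 39 + 35 + 31 + 37 + ? = 175, so (5,1) = 33.
From row 5, 175 − (33 + 49 + 55 + 27) gives (5,4) = 11.
Column 1 needs 175; the known cells sum to 156, so (3,1) = 19.
Column 4 must total 175; the given cells sum to 152, so (1,4) = 23.
Row 1 needs 175; the known cells sum to 158, so (1,3) = 17.
Using row 3: 19 + 25 + 31 + 47 + ? → (3,5) = 175 − 122 = 53.
From column 3, 175 − (17 + 29 + 31 + 55) gives (4,3) = 43.
From column 5, 175 − (39 + 41 + 53 + 27) gives (4,5) = 15.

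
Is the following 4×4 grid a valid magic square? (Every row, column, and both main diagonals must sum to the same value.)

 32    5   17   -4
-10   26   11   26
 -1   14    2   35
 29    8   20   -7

Row 1: 32 + 5 + 17 + (-4) = 50.
Row 2: -10 + 26 + 11 + 26 = 53.
Row 3: -1 + 14 + 2 + 35 = 50.
Row 4: 29 + 8 + 20 + (-7) = 50.
Column 1: 32 + (-10) + (-1) + 29 = 50.
Column 2: 5 + 26 + 14 + 8 = 53.
Column 3: 17 + 11 + 2 + 20 = 50.
Column 4: -4 + 26 + 35 + (-7) = 50.
Main diagonal: 32 + 26 + 2 + (-7) = 53.
Anti-diagonal: -4 + 11 + 14 + 29 = 50.

No — row 1 sums to 50 but column 2 sums to 53.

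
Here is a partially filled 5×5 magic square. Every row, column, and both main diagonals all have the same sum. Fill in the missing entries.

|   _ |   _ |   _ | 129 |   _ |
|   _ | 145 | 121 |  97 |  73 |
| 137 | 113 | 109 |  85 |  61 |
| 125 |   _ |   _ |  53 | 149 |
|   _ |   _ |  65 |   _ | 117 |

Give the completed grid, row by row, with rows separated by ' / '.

81 57 133 129 105 / 69 145 121 97 73 / 137 113 109 85 61 / 125 101 77 53 149 / 93 89 65 141 117

Row 3 is already complete: 137 + 113 + 109 + 85 + 61 = 505, so that is the magic constant.
From row 2, 505 − (145 + 121 + 97 + 73) gives (2,1) = 69.
Column 4 must total 505; the given cells sum to 364, so (5,4) = 141.
Using column 5: 73 + 61 + 149 + 117 + ? → (1,5) = 505 − 400 = 105.
Using main diagonal: 145 + 109 + 53 + 117 + ? → (1,1) = 505 − 424 = 81.
Column 1 must total 505; the given cells sum to 412, so (5,1) = 93.
Using anti-diagonal: 105 + 97 + 109 + 93 + ? → (4,2) = 505 − 404 = 101.
Row 4 needs 505; the known cells sum to 428, so (4,3) = 77.
From row 5, 505 − (93 + 65 + 141 + 117) gives (5,2) = 89.
Column 2 needs 505; the known cells sum to 448, so (1,2) = 57.
Column 3 needs 505; the known cells sum to 372, so (1,3) = 133.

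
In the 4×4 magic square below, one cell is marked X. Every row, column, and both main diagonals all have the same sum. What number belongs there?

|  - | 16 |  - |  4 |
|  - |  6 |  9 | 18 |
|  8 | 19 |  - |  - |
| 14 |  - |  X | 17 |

Anti-diagonal is complete and sums to 46; that is the magic constant.
Row 2: 6 + 9 + 18 + ? = 46, so (2,1) = 13.
The remaining cell in column 1 is (1,1) = 46 − 35 = 11.
Column 2 must total 46; the given cells sum to 41, so (4,2) = 5.
Column 4 needs 46; the known cells sum to 39, so (3,4) = 7.
Using main diagonal: 11 + 6 + 17 + ? → (3,3) = 46 − 34 = 12.
Row 1 must total 46; the given cells sum to 31, so (1,3) = 15.
Row 4 needs 46; the known cells sum to 36, so (4,3) = 10.

10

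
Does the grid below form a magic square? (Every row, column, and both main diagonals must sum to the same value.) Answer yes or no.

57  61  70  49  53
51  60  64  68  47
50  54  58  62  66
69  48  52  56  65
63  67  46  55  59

Row 1: 57 + 61 + 70 + 49 + 53 = 290.
Row 2: 51 + 60 + 64 + 68 + 47 = 290.
Row 3: 50 + 54 + 58 + 62 + 66 = 290.
Row 4: 69 + 48 + 52 + 56 + 65 = 290.
Row 5: 63 + 67 + 46 + 55 + 59 = 290.
Column 1: 57 + 51 + 50 + 69 + 63 = 290.
Column 2: 61 + 60 + 54 + 48 + 67 = 290.
Column 3: 70 + 64 + 58 + 52 + 46 = 290.
Column 4: 49 + 68 + 62 + 56 + 55 = 290.
Column 5: 53 + 47 + 66 + 65 + 59 = 290.
Main diagonal: 57 + 60 + 58 + 56 + 59 = 290.
Anti-diagonal: 53 + 68 + 58 + 48 + 63 = 290.
All lines sum to 290.

Yes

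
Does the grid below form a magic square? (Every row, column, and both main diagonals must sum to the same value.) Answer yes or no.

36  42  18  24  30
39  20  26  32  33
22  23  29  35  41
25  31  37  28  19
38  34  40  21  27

No — column 5 sums to 150 but column 4 sums to 140.

Row 1: 36 + 42 + 18 + 24 + 30 = 150.
Row 2: 39 + 20 + 26 + 32 + 33 = 150.
Row 3: 22 + 23 + 29 + 35 + 41 = 150.
Row 4: 25 + 31 + 37 + 28 + 19 = 140.
Row 5: 38 + 34 + 40 + 21 + 27 = 160.
Column 1: 36 + 39 + 22 + 25 + 38 = 160.
Column 2: 42 + 20 + 23 + 31 + 34 = 150.
Column 3: 18 + 26 + 29 + 37 + 40 = 150.
Column 4: 24 + 32 + 35 + 28 + 21 = 140.
Column 5: 30 + 33 + 41 + 19 + 27 = 150.
Main diagonal: 36 + 20 + 29 + 28 + 27 = 140.
Anti-diagonal: 30 + 32 + 29 + 31 + 38 = 160.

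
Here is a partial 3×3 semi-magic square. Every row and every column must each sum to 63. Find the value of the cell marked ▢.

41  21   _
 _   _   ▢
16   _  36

Row 1 needs 63; the known cells sum to 62, so (1,3) = 1.
Row 3 must total 63; the given cells sum to 52, so (3,2) = 11.
From column 1, 63 − (41 + 16) gives (2,1) = 6.
The remaining cell in column 2 is (2,2) = 63 − 32 = 31.
Column 3 must total 63; the given cells sum to 37, so (2,3) = 26.

26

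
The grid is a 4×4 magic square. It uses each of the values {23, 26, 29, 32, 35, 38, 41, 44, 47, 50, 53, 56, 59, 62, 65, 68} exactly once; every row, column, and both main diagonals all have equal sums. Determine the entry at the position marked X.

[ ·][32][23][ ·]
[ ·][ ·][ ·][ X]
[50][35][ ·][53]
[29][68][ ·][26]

41

The 16 entries sum to 728, so each line sums to 728/4 = 182.
The remaining cell in row 3 is (3,3) = 182 − 138 = 44.
The remaining cell in row 4 is (4,3) = 182 − 123 = 59.
The remaining cell in column 2 is (2,2) = 182 − 135 = 47.
Using column 3: 23 + 44 + 59 + ? → (2,3) = 182 − 126 = 56.
Main diagonal: 47 + 44 + 26 + ? = 182, so (1,1) = 65.
From anti-diagonal, 182 − (56 + 35 + 29) gives (1,4) = 62.
The remaining cell in column 1 is (2,1) = 182 − 144 = 38.
The remaining cell in column 4 is (2,4) = 182 − 141 = 41.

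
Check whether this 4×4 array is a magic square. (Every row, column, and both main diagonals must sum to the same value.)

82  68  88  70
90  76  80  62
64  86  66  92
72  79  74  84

No — anti-diagonal sums to 308 but column 2 sums to 309.

Row 1: 82 + 68 + 88 + 70 = 308.
Row 2: 90 + 76 + 80 + 62 = 308.
Row 3: 64 + 86 + 66 + 92 = 308.
Row 4: 72 + 79 + 74 + 84 = 309.
Column 1: 82 + 90 + 64 + 72 = 308.
Column 2: 68 + 76 + 86 + 79 = 309.
Column 3: 88 + 80 + 66 + 74 = 308.
Column 4: 70 + 62 + 92 + 84 = 308.
Main diagonal: 82 + 76 + 66 + 84 = 308.
Anti-diagonal: 70 + 80 + 86 + 72 = 308.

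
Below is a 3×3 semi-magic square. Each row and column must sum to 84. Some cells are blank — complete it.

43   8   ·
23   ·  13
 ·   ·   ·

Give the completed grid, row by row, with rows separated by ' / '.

43 8 33 / 23 48 13 / 18 28 38

Using row 1: 43 + 8 + ? → (1,3) = 84 − 51 = 33.
Using row 2: 23 + 13 + ? → (2,2) = 84 − 36 = 48.
Column 1 needs 84; the known cells sum to 66, so (3,1) = 18.
Column 2 needs 84; the known cells sum to 56, so (3,2) = 28.
From column 3, 84 − (33 + 13) gives (3,3) = 38.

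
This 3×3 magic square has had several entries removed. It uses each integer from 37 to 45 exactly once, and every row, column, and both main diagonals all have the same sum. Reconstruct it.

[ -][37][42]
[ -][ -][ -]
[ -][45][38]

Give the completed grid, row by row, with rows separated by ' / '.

The entries are 37 through 45, which sum to 369, so each line sums to 369/3 = 123.
The remaining cell in row 1 is (1,1) = 123 − 79 = 44.
The remaining cell in row 3 is (3,1) = 123 − 83 = 40.
Column 1 must total 123; the given cells sum to 84, so (2,1) = 39.
The remaining cell in column 2 is (2,2) = 123 − 82 = 41.
From column 3, 123 − (42 + 38) gives (2,3) = 43.

44 37 42 / 39 41 43 / 40 45 38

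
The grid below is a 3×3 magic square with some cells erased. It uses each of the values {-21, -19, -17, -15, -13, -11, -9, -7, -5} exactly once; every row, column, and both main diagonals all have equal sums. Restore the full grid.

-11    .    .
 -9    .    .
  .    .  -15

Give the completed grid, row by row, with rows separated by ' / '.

-11 -21 -7 / -9 -13 -17 / -19 -5 -15

The 9 entries sum to -117, so each line sums to -117/3 = -39.
Column 1 needs -39; the known cells sum to -20, so (3,1) = -19.
Main diagonal: -11 + (-15) + ? = -39, so (2,2) = -13.
Anti-diagonal must total -39; the given cells sum to -32, so (1,3) = -7.
Row 1: -11 + (-7) + ? = -39, so (1,2) = -21.
From row 2, -39 − (-9 + (-13)) gives (2,3) = -17.
Row 3 needs -39; the known cells sum to -34, so (3,2) = -5.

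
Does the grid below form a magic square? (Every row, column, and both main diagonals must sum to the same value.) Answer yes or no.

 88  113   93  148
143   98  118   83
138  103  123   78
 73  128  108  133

Yes

Row 1: 88 + 113 + 93 + 148 = 442.
Row 2: 143 + 98 + 118 + 83 = 442.
Row 3: 138 + 103 + 123 + 78 = 442.
Row 4: 73 + 128 + 108 + 133 = 442.
Column 1: 88 + 143 + 138 + 73 = 442.
Column 2: 113 + 98 + 103 + 128 = 442.
Column 3: 93 + 118 + 123 + 108 = 442.
Column 4: 148 + 83 + 78 + 133 = 442.
Main diagonal: 88 + 98 + 123 + 133 = 442.
Anti-diagonal: 148 + 118 + 103 + 73 = 442.
All lines sum to 442.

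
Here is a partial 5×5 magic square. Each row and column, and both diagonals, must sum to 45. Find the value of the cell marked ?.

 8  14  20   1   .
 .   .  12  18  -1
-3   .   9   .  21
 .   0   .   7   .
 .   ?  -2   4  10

17

Row 1: 8 + 14 + 20 + 1 + ? = 45, so (1,5) = 2.
Column 3 must total 45; the given cells sum to 39, so (4,3) = 6.
Column 4: 1 + 18 + 7 + 4 + ? = 45, so (3,4) = 15.
Column 5 must total 45; the given cells sum to 32, so (4,5) = 13.
Using main diagonal: 8 + 9 + 7 + 10 + ? → (2,2) = 45 − 34 = 11.
Anti-diagonal must total 45; the given cells sum to 29, so (5,1) = 16.
Using row 2: 11 + 12 + 18 + (-1) + ? → (2,1) = 45 − 40 = 5.
Row 3: -3 + 9 + 15 + 21 + ? = 45, so (3,2) = 3.
Row 4: 0 + 6 + 7 + 13 + ? = 45, so (4,1) = 19.
Row 5 must total 45; the given cells sum to 28, so (5,2) = 17.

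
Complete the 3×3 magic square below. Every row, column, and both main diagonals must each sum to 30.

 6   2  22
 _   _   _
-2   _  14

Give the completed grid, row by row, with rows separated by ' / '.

6 2 22 / 26 10 -6 / -2 18 14

Row 3 must total 30; the given cells sum to 12, so (3,2) = 18.
Using column 1: 6 + (-2) + ? → (2,1) = 30 − 4 = 26.
Using column 2: 2 + 18 + ? → (2,2) = 30 − 20 = 10.
Using column 3: 22 + 14 + ? → (2,3) = 30 − 36 = -6.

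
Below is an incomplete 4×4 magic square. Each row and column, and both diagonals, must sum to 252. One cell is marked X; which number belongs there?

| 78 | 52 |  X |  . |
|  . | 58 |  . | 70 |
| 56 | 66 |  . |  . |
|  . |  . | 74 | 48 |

Column 2 must total 252; the given cells sum to 176, so (4,2) = 76.
Main diagonal must total 252; the given cells sum to 184, so (3,3) = 68.
The remaining cell in row 3 is (3,4) = 252 − 190 = 62.
Row 4 must total 252; the given cells sum to 198, so (4,1) = 54.
The remaining cell in column 1 is (2,1) = 252 − 188 = 64.
Column 4 needs 252; the known cells sum to 180, so (1,4) = 72.
Anti-diagonal needs 252; the known cells sum to 192, so (2,3) = 60.
Using row 1: 78 + 52 + 72 + ? → (1,3) = 252 − 202 = 50.

50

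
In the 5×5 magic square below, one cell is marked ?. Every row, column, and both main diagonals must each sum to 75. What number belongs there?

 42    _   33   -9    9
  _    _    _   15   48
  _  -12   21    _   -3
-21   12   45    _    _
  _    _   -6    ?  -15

27

The remaining cell in row 1 is (1,2) = 75 − 75 = 0.
Column 3 needs 75; the known cells sum to 93, so (2,3) = -18.
Column 5 must total 75; the given cells sum to 39, so (4,5) = 36.
Anti-diagonal: 9 + 15 + 21 + 12 + ? = 75, so (5,1) = 18.
Row 4 needs 75; the known cells sum to 72, so (4,4) = 3.
Main diagonal must total 75; the given cells sum to 51, so (2,2) = 24.
Row 2: 24 + (-18) + 15 + 48 + ? = 75, so (2,1) = 6.
Column 1 needs 75; the known cells sum to 45, so (3,1) = 30.
The remaining cell in column 2 is (5,2) = 75 − 24 = 51.
Row 3: 30 + (-12) + 21 + (-3) + ? = 75, so (3,4) = 39.
Row 5 must total 75; the given cells sum to 48, so (5,4) = 27.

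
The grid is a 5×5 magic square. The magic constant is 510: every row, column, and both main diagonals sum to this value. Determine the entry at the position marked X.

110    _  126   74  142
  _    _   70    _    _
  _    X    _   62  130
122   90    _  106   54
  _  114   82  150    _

146

Row 1 needs 510; the known cells sum to 452, so (1,2) = 58.
Using row 4: 122 + 90 + 106 + 54 + ? → (4,3) = 510 − 372 = 138.
From column 3, 510 − (126 + 70 + 138 + 82) gives (3,3) = 94.
Column 4 must total 510; the given cells sum to 392, so (2,4) = 118.
From anti-diagonal, 510 − (142 + 118 + 94 + 90) gives (5,1) = 66.
Using row 5: 66 + 114 + 82 + 150 + ? → (5,5) = 510 − 412 = 98.
Column 5: 142 + 130 + 54 + 98 + ? = 510, so (2,5) = 86.
From main diagonal, 510 − (110 + 94 + 106 + 98) gives (2,2) = 102.
Row 2 must total 510; the given cells sum to 376, so (2,1) = 134.
Column 1 needs 510; the known cells sum to 432, so (3,1) = 78.
The remaining cell in column 2 is (3,2) = 510 − 364 = 146.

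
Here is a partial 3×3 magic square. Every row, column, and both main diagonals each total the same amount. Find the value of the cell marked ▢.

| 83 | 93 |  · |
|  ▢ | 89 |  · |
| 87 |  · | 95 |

Main diagonal is complete and sums to 267; that is the magic constant.
Row 1 needs 267; the known cells sum to 176, so (1,3) = 91.
Row 3 needs 267; the known cells sum to 182, so (3,2) = 85.
Column 1 needs 267; the known cells sum to 170, so (2,1) = 97.

97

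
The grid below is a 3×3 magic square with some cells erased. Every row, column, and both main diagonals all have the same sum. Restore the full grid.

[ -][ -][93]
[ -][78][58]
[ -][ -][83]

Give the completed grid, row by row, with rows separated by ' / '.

Column 3 is already complete: 93 + 58 + 83 = 234, so that is the magic constant.
Using row 2: 78 + 58 + ? → (2,1) = 234 − 136 = 98.
From main diagonal, 234 − (78 + 83) gives (1,1) = 73.
Anti-diagonal needs 234; the known cells sum to 171, so (3,1) = 63.
Row 1: 73 + 93 + ? = 234, so (1,2) = 68.
Row 3 must total 234; the given cells sum to 146, so (3,2) = 88.

73 68 93 / 98 78 58 / 63 88 83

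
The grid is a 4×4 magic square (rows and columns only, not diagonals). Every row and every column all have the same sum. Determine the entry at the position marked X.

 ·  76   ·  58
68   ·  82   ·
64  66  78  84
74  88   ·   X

70

Row 3 is complete and sums to 292; that is the magic constant.
Using column 1: 68 + 64 + 74 + ? → (1,1) = 292 − 206 = 86.
Column 2: 76 + 66 + 88 + ? = 292, so (2,2) = 62.
Using row 1: 86 + 76 + 58 + ? → (1,3) = 292 − 220 = 72.
The remaining cell in row 2 is (2,4) = 292 − 212 = 80.
From column 3, 292 − (72 + 82 + 78) gives (4,3) = 60.
From column 4, 292 − (58 + 80 + 84) gives (4,4) = 70.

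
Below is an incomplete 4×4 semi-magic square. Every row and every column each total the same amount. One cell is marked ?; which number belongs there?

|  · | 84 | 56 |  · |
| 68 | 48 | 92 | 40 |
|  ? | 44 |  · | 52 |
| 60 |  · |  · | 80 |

Row 2 is complete and sums to 248; that is the magic constant.
The remaining cell in column 2 is (4,2) = 248 − 176 = 72.
Column 4 must total 248; the given cells sum to 172, so (1,4) = 76.
Row 1 must total 248; the given cells sum to 216, so (1,1) = 32.
Row 4: 60 + 72 + 80 + ? = 248, so (4,3) = 36.
Column 1: 32 + 68 + 60 + ? = 248, so (3,1) = 88.

88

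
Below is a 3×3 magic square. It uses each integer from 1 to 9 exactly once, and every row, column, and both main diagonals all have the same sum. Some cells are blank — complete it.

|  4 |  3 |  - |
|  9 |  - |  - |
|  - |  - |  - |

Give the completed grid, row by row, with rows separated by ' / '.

The entries are 1 through 9, which sum to 45, so each line sums to 45/3 = 15.
The remaining cell in row 1 is (1,3) = 15 − 7 = 8.
Using column 1: 4 + 9 + ? → (3,1) = 15 − 13 = 2.
Anti-diagonal must total 15; the given cells sum to 10, so (2,2) = 5.
Row 2: 9 + 5 + ? = 15, so (2,3) = 1.
Column 2: 3 + 5 + ? = 15, so (3,2) = 7.
Using column 3: 8 + 1 + ? → (3,3) = 15 − 9 = 6.

4 3 8 / 9 5 1 / 2 7 6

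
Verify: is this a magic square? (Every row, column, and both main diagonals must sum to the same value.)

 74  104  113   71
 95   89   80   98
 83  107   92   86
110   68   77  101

Row 1: 74 + 104 + 113 + 71 = 362.
Row 2: 95 + 89 + 80 + 98 = 362.
Row 3: 83 + 107 + 92 + 86 = 368.
Row 4: 110 + 68 + 77 + 101 = 356.
Column 1: 74 + 95 + 83 + 110 = 362.
Column 2: 104 + 89 + 107 + 68 = 368.
Column 3: 113 + 80 + 92 + 77 = 362.
Column 4: 71 + 98 + 86 + 101 = 356.
Main diagonal: 74 + 89 + 92 + 101 = 356.
Anti-diagonal: 71 + 80 + 107 + 110 = 368.

No — row 1 sums to 362 but anti-diagonal sums to 368.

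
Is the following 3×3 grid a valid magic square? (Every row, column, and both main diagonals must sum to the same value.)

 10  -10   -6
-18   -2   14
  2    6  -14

Yes

Row 1: 10 + (-10) + (-6) = -6.
Row 2: -18 + (-2) + 14 = -6.
Row 3: 2 + 6 + (-14) = -6.
Column 1: 10 + (-18) + 2 = -6.
Column 2: -10 + (-2) + 6 = -6.
Column 3: -6 + 14 + (-14) = -6.
Main diagonal: 10 + (-2) + (-14) = -6.
Anti-diagonal: -6 + (-2) + 2 = -6.
All lines sum to -6.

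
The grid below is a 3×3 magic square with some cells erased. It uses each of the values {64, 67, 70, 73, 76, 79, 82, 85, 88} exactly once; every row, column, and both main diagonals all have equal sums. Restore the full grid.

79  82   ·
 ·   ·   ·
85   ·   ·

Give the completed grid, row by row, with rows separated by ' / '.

79 82 67 / 64 76 88 / 85 70 73

The 9 entries sum to 684, so each line sums to 684/3 = 228.
Row 1: 79 + 82 + ? = 228, so (1,3) = 67.
Column 1 needs 228; the known cells sum to 164, so (2,1) = 64.
Anti-diagonal needs 228; the known cells sum to 152, so (2,2) = 76.
Row 2 must total 228; the given cells sum to 140, so (2,3) = 88.
From column 2, 228 − (82 + 76) gives (3,2) = 70.
Using column 3: 67 + 88 + ? → (3,3) = 228 − 155 = 73.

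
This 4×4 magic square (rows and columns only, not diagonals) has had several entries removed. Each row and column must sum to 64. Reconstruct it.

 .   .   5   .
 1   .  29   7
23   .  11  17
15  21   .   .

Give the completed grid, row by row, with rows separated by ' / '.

25 3 5 31 / 1 27 29 7 / 23 13 11 17 / 15 21 19 9

Using row 2: 1 + 29 + 7 + ? → (2,2) = 64 − 37 = 27.
The remaining cell in row 3 is (3,2) = 64 − 51 = 13.
From column 1, 64 − (1 + 23 + 15) gives (1,1) = 25.
Column 2: 27 + 13 + 21 + ? = 64, so (1,2) = 3.
From column 3, 64 − (5 + 29 + 11) gives (4,3) = 19.
From row 1, 64 − (25 + 3 + 5) gives (1,4) = 31.
Row 4 needs 64; the known cells sum to 55, so (4,4) = 9.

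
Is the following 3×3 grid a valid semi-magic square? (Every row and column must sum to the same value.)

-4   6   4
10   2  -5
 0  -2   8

No — column 3 sums to 7 but column 2 sums to 6.

Row 1: -4 + 6 + 4 = 6.
Row 2: 10 + 2 + (-5) = 7.
Row 3: 0 + (-2) + 8 = 6.
Column 1: -4 + 10 + 0 = 6.
Column 2: 6 + 2 + (-2) = 6.
Column 3: 4 + (-5) + 8 = 7.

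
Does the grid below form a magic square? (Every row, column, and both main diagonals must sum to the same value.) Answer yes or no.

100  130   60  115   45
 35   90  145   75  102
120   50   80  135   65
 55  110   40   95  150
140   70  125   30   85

Row 1: 100 + 130 + 60 + 115 + 45 = 450.
Row 2: 35 + 90 + 145 + 75 + 102 = 447.
Row 3: 120 + 50 + 80 + 135 + 65 = 450.
Row 4: 55 + 110 + 40 + 95 + 150 = 450.
Row 5: 140 + 70 + 125 + 30 + 85 = 450.
Column 1: 100 + 35 + 120 + 55 + 140 = 450.
Column 2: 130 + 90 + 50 + 110 + 70 = 450.
Column 3: 60 + 145 + 80 + 40 + 125 = 450.
Column 4: 115 + 75 + 135 + 95 + 30 = 450.
Column 5: 45 + 102 + 65 + 150 + 85 = 447.
Main diagonal: 100 + 90 + 80 + 95 + 85 = 450.
Anti-diagonal: 45 + 75 + 80 + 110 + 140 = 450.

No — main diagonal sums to 450 but row 2 sums to 447.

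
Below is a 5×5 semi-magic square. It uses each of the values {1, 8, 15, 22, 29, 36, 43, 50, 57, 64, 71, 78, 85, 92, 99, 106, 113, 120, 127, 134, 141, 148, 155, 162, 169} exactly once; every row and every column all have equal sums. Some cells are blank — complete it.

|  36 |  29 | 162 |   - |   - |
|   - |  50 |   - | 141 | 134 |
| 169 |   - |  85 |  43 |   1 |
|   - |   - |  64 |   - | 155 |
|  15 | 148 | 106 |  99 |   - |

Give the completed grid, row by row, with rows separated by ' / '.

The 25 entries sum to 2125, so each line sums to 2125/5 = 425.
Row 3: 169 + 85 + 43 + 1 + ? = 425, so (3,2) = 127.
Row 5 must total 425; the given cells sum to 368, so (5,5) = 57.
Using column 2: 29 + 50 + 127 + 148 + ? → (4,2) = 425 − 354 = 71.
Using column 3: 162 + 85 + 64 + 106 + ? → (2,3) = 425 − 417 = 8.
From column 5, 425 − (134 + 1 + 155 + 57) gives (1,5) = 78.
The remaining cell in row 1 is (1,4) = 425 − 305 = 120.
Using row 2: 50 + 8 + 141 + 134 + ? → (2,1) = 425 − 333 = 92.
Using column 1: 36 + 92 + 169 + 15 + ? → (4,1) = 425 − 312 = 113.
Column 4 needs 425; the known cells sum to 403, so (4,4) = 22.

36 29 162 120 78 / 92 50 8 141 134 / 169 127 85 43 1 / 113 71 64 22 155 / 15 148 106 99 57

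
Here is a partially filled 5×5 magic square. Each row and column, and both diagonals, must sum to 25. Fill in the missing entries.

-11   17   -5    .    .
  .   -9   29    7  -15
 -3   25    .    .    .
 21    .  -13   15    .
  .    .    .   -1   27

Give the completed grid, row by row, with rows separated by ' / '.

Using row 2: -9 + 29 + 7 + (-15) + ? → (2,1) = 25 − 12 = 13.
Column 1: -11 + 13 + (-3) + 21 + ? = 25, so (5,1) = 5.
From main diagonal, 25 − (-11 + (-9) + 15 + 27) gives (3,3) = 3.
Column 3 must total 25; the given cells sum to 14, so (5,3) = 11.
Row 5 must total 25; the given cells sum to 42, so (5,2) = -17.
From column 2, 25 − (17 + (-9) + 25 + (-17)) gives (4,2) = 9.
From anti-diagonal, 25 − (7 + 3 + 9 + 5) gives (1,5) = 1.
Row 1 needs 25; the known cells sum to 2, so (1,4) = 23.
The remaining cell in row 4 is (4,5) = 25 − 32 = -7.
Using column 4: 23 + 7 + 15 + (-1) + ? → (3,4) = 25 − 44 = -19.
Column 5: 1 + (-15) + (-7) + 27 + ? = 25, so (3,5) = 19.

-11 17 -5 23 1 / 13 -9 29 7 -15 / -3 25 3 -19 19 / 21 9 -13 15 -7 / 5 -17 11 -1 27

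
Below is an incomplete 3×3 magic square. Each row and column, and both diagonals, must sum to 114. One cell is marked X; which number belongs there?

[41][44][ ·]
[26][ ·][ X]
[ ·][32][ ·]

Row 1: 41 + 44 + ? = 114, so (1,3) = 29.
The remaining cell in column 1 is (3,1) = 114 − 67 = 47.
Column 2 needs 114; the known cells sum to 76, so (2,2) = 38.
Main diagonal must total 114; the given cells sum to 79, so (3,3) = 35.
Row 2 must total 114; the given cells sum to 64, so (2,3) = 50.

50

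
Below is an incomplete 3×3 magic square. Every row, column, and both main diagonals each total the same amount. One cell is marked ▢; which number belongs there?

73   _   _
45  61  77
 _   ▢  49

Row 2 is complete and sums to 183; that is the magic constant.
Column 1 must total 183; the given cells sum to 118, so (3,1) = 65.
Column 3 needs 183; the known cells sum to 126, so (1,3) = 57.
The remaining cell in row 1 is (1,2) = 183 − 130 = 53.
From row 3, 183 − (65 + 49) gives (3,2) = 69.

69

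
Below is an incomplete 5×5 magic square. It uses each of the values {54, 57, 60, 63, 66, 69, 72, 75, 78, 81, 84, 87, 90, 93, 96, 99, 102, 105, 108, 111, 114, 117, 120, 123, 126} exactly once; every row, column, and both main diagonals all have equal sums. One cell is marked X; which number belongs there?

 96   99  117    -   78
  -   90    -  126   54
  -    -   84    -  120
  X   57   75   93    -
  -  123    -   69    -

The 25 entries sum to 2250, so each line sums to 2250/5 = 450.
Row 1: 96 + 99 + 117 + 78 + ? = 450, so (1,4) = 60.
From column 2, 450 − (99 + 90 + 57 + 123) gives (3,2) = 81.
Column 4 needs 450; the known cells sum to 348, so (3,4) = 102.
Main diagonal: 96 + 90 + 84 + 93 + ? = 450, so (5,5) = 87.
Anti-diagonal needs 450; the known cells sum to 345, so (5,1) = 105.
Row 3 must total 450; the given cells sum to 387, so (3,1) = 63.
Using row 5: 105 + 123 + 69 + 87 + ? → (5,3) = 450 − 384 = 66.
From column 3, 450 − (117 + 84 + 75 + 66) gives (2,3) = 108.
Using column 5: 78 + 54 + 120 + 87 + ? → (4,5) = 450 − 339 = 111.
Row 2 must total 450; the given cells sum to 378, so (2,1) = 72.
Row 4: 57 + 75 + 93 + 111 + ? = 450, so (4,1) = 114.

114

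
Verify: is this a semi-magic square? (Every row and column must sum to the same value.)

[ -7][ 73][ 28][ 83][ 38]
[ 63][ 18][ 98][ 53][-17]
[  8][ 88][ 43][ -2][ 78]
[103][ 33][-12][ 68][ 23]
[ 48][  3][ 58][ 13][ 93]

Row 1: -7 + 73 + 28 + 83 + 38 = 215.
Row 2: 63 + 18 + 98 + 53 + (-17) = 215.
Row 3: 8 + 88 + 43 + (-2) + 78 = 215.
Row 4: 103 + 33 + (-12) + 68 + 23 = 215.
Row 5: 48 + 3 + 58 + 13 + 93 = 215.
Column 1: -7 + 63 + 8 + 103 + 48 = 215.
Column 2: 73 + 18 + 88 + 33 + 3 = 215.
Column 3: 28 + 98 + 43 + (-12) + 58 = 215.
Column 4: 83 + 53 + (-2) + 68 + 13 = 215.
Column 5: 38 + (-17) + 78 + 23 + 93 = 215.
All lines sum to 215.

Yes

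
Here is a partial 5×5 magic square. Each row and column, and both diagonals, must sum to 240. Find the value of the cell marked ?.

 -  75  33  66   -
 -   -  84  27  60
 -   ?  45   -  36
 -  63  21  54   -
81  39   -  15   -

12

Column 3: 33 + 84 + 45 + 21 + ? = 240, so (5,3) = 57.
Using column 4: 66 + 27 + 54 + 15 + ? → (3,4) = 240 − 162 = 78.
Using anti-diagonal: 27 + 45 + 63 + 81 + ? → (1,5) = 240 − 216 = 24.
Using row 1: 75 + 33 + 66 + 24 + ? → (1,1) = 240 − 198 = 42.
From row 5, 240 − (81 + 39 + 57 + 15) gives (5,5) = 48.
Using column 5: 24 + 60 + 36 + 48 + ? → (4,5) = 240 − 168 = 72.
Main diagonal needs 240; the known cells sum to 189, so (2,2) = 51.
Row 2 needs 240; the known cells sum to 222, so (2,1) = 18.
Using row 4: 63 + 21 + 54 + 72 + ? → (4,1) = 240 − 210 = 30.
Column 1 must total 240; the given cells sum to 171, so (3,1) = 69.
Column 2 must total 240; the given cells sum to 228, so (3,2) = 12.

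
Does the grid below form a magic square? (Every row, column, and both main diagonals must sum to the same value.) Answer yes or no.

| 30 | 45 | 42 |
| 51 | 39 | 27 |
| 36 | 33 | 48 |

Row 1: 30 + 45 + 42 = 117.
Row 2: 51 + 39 + 27 = 117.
Row 3: 36 + 33 + 48 = 117.
Column 1: 30 + 51 + 36 = 117.
Column 2: 45 + 39 + 33 = 117.
Column 3: 42 + 27 + 48 = 117.
Main diagonal: 30 + 39 + 48 = 117.
Anti-diagonal: 42 + 39 + 36 = 117.
All lines sum to 117.

Yes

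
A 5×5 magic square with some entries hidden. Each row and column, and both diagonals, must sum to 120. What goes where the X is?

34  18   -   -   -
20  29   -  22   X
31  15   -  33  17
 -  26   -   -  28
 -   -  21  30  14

36

From row 3, 120 − (31 + 15 + 33 + 17) gives (3,3) = 24.
Column 2 must total 120; the given cells sum to 88, so (5,2) = 32.
Main diagonal needs 120; the known cells sum to 101, so (4,4) = 19.
Using row 5: 32 + 21 + 30 + 14 + ? → (5,1) = 120 − 97 = 23.
Column 1 must total 120; the given cells sum to 108, so (4,1) = 12.
Column 4 needs 120; the known cells sum to 104, so (1,4) = 16.
Anti-diagonal must total 120; the given cells sum to 95, so (1,5) = 25.
Row 1 needs 120; the known cells sum to 93, so (1,3) = 27.
Using row 4: 12 + 26 + 19 + 28 + ? → (4,3) = 120 − 85 = 35.
Column 3 must total 120; the given cells sum to 107, so (2,3) = 13.
The remaining cell in column 5 is (2,5) = 120 − 84 = 36.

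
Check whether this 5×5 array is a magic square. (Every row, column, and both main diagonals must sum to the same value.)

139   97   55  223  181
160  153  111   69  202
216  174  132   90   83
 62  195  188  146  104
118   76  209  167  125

Row 1: 139 + 97 + 55 + 223 + 181 = 695.
Row 2: 160 + 153 + 111 + 69 + 202 = 695.
Row 3: 216 + 174 + 132 + 90 + 83 = 695.
Row 4: 62 + 195 + 188 + 146 + 104 = 695.
Row 5: 118 + 76 + 209 + 167 + 125 = 695.
Column 1: 139 + 160 + 216 + 62 + 118 = 695.
Column 2: 97 + 153 + 174 + 195 + 76 = 695.
Column 3: 55 + 111 + 132 + 188 + 209 = 695.
Column 4: 223 + 69 + 90 + 146 + 167 = 695.
Column 5: 181 + 202 + 83 + 104 + 125 = 695.
Main diagonal: 139 + 153 + 132 + 146 + 125 = 695.
Anti-diagonal: 181 + 69 + 132 + 195 + 118 = 695.
All lines sum to 695.

Yes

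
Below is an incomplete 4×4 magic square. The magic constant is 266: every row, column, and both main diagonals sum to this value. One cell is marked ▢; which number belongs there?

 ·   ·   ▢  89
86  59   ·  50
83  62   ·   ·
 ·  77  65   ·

Using row 2: 86 + 59 + 50 + ? → (2,3) = 266 − 195 = 71.
Using column 2: 59 + 62 + 77 + ? → (1,2) = 266 − 198 = 68.
Anti-diagonal needs 266; the known cells sum to 222, so (4,1) = 44.
Row 4: 44 + 77 + 65 + ? = 266, so (4,4) = 80.
Using column 1: 86 + 83 + 44 + ? → (1,1) = 266 − 213 = 53.
Column 4 must total 266; the given cells sum to 219, so (3,4) = 47.
Using main diagonal: 53 + 59 + 80 + ? → (3,3) = 266 − 192 = 74.
Using row 1: 53 + 68 + 89 + ? → (1,3) = 266 − 210 = 56.

56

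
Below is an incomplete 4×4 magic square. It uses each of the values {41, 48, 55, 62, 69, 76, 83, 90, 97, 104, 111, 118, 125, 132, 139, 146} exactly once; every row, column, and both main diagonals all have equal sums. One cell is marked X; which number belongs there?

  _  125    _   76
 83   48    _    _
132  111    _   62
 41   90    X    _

The 16 entries sum to 1496, so each line sums to 1496/4 = 374.
Row 3: 132 + 111 + 62 + ? = 374, so (3,3) = 69.
Column 1 must total 374; the given cells sum to 256, so (1,1) = 118.
From main diagonal, 374 − (118 + 48 + 69) gives (4,4) = 139.
Anti-diagonal needs 374; the known cells sum to 228, so (2,3) = 146.
From row 1, 374 − (118 + 125 + 76) gives (1,3) = 55.
Using row 2: 83 + 48 + 146 + ? → (2,4) = 374 − 277 = 97.
Row 4 must total 374; the given cells sum to 270, so (4,3) = 104.

104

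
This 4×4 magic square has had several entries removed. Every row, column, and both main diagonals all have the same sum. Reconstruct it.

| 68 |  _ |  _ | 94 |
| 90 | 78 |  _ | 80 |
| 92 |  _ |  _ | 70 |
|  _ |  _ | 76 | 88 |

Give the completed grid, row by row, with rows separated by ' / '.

Column 4 is already complete: 94 + 80 + 70 + 88 = 332, so that is the magic constant.
From row 2, 332 − (90 + 78 + 80) gives (2,3) = 84.
Column 1 must total 332; the given cells sum to 250, so (4,1) = 82.
From main diagonal, 332 − (68 + 78 + 88) gives (3,3) = 98.
The remaining cell in anti-diagonal is (3,2) = 332 − 260 = 72.
Using row 4: 82 + 76 + 88 + ? → (4,2) = 332 − 246 = 86.
Column 2 needs 332; the known cells sum to 236, so (1,2) = 96.
Using column 3: 84 + 98 + 76 + ? → (1,3) = 332 − 258 = 74.

68 96 74 94 / 90 78 84 80 / 92 72 98 70 / 82 86 76 88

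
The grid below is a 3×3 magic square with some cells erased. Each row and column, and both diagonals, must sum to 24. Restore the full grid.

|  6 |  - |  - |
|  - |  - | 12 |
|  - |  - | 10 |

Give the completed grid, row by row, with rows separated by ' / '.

Column 3 needs 24; the known cells sum to 22, so (1,3) = 2.
Using main diagonal: 6 + 10 + ? → (2,2) = 24 − 16 = 8.
From anti-diagonal, 24 − (2 + 8) gives (3,1) = 14.
Row 1 must total 24; the given cells sum to 8, so (1,2) = 16.
From row 2, 24 − (8 + 12) gives (2,1) = 4.
Row 3: 14 + 10 + ? = 24, so (3,2) = 0.

6 16 2 / 4 8 12 / 14 0 10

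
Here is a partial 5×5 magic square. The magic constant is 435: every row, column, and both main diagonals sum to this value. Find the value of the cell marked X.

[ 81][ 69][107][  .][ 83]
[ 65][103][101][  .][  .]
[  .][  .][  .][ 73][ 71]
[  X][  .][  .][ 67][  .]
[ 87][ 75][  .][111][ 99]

93

From row 1, 435 − (81 + 69 + 107 + 83) gives (1,4) = 95.
Row 5 needs 435; the known cells sum to 372, so (5,3) = 63.
Column 4: 95 + 73 + 67 + 111 + ? = 435, so (2,4) = 89.
The remaining cell in main diagonal is (3,3) = 435 − 350 = 85.
From anti-diagonal, 435 − (83 + 89 + 85 + 87) gives (4,2) = 91.
From row 2, 435 − (65 + 103 + 101 + 89) gives (2,5) = 77.
Column 2 needs 435; the known cells sum to 338, so (3,2) = 97.
Column 3 must total 435; the given cells sum to 356, so (4,3) = 79.
Using column 5: 83 + 77 + 71 + 99 + ? → (4,5) = 435 − 330 = 105.
Using row 3: 97 + 85 + 73 + 71 + ? → (3,1) = 435 − 326 = 109.
From row 4, 435 − (91 + 79 + 67 + 105) gives (4,1) = 93.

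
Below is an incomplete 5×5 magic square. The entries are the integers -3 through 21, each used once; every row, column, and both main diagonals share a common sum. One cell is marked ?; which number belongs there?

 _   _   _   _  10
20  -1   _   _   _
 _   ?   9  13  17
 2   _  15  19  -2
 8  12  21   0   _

The entries are -3 through 21, which sum to 225, so each line sums to 225/5 = 45.
Using row 4: 2 + 15 + 19 + (-2) + ? → (4,2) = 45 − 34 = 11.
From row 5, 45 − (8 + 12 + 21 + 0) gives (5,5) = 4.
Column 5 must total 45; the given cells sum to 29, so (2,5) = 16.
Main diagonal needs 45; the known cells sum to 31, so (1,1) = 14.
Using anti-diagonal: 10 + 9 + 11 + 8 + ? → (2,4) = 45 − 38 = 7.
Using row 2: 20 + (-1) + 7 + 16 + ? → (2,3) = 45 − 42 = 3.
Using column 1: 14 + 20 + 2 + 8 + ? → (3,1) = 45 − 44 = 1.
Column 3 must total 45; the given cells sum to 48, so (1,3) = -3.
Column 4: 7 + 13 + 19 + 0 + ? = 45, so (1,4) = 6.
The remaining cell in row 1 is (1,2) = 45 − 27 = 18.
Row 3 needs 45; the known cells sum to 40, so (3,2) = 5.

5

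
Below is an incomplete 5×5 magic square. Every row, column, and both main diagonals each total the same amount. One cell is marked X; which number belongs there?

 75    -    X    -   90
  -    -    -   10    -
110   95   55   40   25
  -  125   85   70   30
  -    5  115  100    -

20

Row 3 is complete and sums to 325; that is the magic constant.
Row 4 needs 325; the known cells sum to 310, so (4,1) = 15.
Column 4: 10 + 40 + 70 + 100 + ? = 325, so (1,4) = 105.
Anti-diagonal must total 325; the given cells sum to 280, so (5,1) = 45.
The remaining cell in row 5 is (5,5) = 325 − 265 = 60.
The remaining cell in column 1 is (2,1) = 325 − 245 = 80.
The remaining cell in column 5 is (2,5) = 325 − 205 = 120.
The remaining cell in main diagonal is (2,2) = 325 − 260 = 65.
The remaining cell in row 2 is (2,3) = 325 − 275 = 50.
Column 2: 65 + 95 + 125 + 5 + ? = 325, so (1,2) = 35.
Column 3: 50 + 55 + 85 + 115 + ? = 325, so (1,3) = 20.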